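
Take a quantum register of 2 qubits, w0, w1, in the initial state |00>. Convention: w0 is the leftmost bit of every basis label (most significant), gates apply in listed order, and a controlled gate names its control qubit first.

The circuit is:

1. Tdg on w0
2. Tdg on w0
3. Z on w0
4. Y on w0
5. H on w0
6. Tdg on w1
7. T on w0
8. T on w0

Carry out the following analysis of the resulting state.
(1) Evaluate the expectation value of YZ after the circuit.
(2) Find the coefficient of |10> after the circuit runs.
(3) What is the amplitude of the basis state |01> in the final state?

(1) In the final state, YZ has expectation -1.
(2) The amplitude on |10> is sqrt(2)/2.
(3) The amplitude on |01> is 0.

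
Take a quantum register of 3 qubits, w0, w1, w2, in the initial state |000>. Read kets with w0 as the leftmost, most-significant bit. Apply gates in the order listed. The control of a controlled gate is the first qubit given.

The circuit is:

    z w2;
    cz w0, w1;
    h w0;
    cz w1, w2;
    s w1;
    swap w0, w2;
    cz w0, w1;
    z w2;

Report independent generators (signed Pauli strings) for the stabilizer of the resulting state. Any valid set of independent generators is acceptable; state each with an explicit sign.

One valid set of independent stabilizer generators is -IIX, +ZII, +IZI (any independent generating set of the same group is equally correct).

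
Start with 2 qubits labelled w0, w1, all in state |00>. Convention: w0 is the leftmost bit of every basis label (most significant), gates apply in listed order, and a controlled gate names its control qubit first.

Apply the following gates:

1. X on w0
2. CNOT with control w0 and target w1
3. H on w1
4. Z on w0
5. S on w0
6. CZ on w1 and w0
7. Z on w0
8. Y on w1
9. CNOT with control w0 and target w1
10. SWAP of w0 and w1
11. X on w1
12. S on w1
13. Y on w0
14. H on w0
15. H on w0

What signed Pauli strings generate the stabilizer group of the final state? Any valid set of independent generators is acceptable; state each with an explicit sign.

The final state is stabilized by the group generated by +XI, +IZ; other independent generating sets are equally valid.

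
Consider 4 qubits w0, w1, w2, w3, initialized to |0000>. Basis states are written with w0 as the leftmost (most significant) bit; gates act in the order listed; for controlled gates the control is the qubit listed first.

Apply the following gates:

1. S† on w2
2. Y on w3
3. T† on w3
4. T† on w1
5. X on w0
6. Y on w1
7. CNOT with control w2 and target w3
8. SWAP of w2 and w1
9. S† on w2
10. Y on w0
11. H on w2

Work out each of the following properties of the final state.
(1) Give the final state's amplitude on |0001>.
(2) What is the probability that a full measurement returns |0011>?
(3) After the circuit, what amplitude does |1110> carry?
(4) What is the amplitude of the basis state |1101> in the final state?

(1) The amplitude on |0001> is -sqrt(2)*exp(3*I*pi/4)/2.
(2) The probability of measuring |0011> is 1/2.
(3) |1110> carries amplitude 0 in the final state.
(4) The final state's coefficient on |1101> equals 0.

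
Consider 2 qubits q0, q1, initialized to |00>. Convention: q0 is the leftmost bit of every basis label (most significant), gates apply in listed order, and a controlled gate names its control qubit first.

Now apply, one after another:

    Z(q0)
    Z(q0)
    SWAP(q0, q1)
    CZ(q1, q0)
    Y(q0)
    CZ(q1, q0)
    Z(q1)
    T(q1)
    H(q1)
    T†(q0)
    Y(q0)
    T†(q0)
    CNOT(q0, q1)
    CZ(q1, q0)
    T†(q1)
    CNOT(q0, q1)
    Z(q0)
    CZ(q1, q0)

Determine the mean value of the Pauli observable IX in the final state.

The observable IX averages to sqrt(2)/2.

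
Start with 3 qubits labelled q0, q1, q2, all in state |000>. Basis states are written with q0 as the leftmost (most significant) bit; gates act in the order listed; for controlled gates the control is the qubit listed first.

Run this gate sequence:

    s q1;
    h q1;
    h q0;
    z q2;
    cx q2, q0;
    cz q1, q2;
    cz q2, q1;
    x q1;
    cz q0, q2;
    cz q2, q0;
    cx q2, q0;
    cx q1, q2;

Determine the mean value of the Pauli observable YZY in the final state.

The expectation value of YZY is 0.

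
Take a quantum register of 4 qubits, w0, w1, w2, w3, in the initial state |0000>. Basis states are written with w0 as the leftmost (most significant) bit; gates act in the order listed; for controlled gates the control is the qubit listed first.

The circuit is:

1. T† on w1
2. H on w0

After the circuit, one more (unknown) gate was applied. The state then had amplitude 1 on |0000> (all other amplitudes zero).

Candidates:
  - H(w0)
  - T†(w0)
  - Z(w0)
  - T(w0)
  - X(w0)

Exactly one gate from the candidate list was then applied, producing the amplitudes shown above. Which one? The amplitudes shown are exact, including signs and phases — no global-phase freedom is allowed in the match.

It was H(w0) that produced the state shown.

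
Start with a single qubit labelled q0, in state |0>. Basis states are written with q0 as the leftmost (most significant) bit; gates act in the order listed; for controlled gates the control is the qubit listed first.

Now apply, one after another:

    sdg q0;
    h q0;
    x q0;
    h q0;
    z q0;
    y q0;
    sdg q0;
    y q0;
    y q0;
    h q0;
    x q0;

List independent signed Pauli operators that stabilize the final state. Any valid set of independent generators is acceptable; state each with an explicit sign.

The stabilizer group can be generated by -X, among other valid generating sets. Key observation: steps 2-5 multiply out to the identity, so the circuit reduces to the remaining gates.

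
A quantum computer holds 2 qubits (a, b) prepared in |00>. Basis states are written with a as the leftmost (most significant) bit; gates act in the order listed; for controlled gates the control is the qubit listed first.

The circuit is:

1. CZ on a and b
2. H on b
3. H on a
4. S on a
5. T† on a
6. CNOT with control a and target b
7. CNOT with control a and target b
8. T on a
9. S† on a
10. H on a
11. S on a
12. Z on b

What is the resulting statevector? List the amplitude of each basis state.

The resulting statevector has amplitude sqrt(2)/2 on |00>, -sqrt(2)/2 on |01>, 0 on |10>, 0 on |11>.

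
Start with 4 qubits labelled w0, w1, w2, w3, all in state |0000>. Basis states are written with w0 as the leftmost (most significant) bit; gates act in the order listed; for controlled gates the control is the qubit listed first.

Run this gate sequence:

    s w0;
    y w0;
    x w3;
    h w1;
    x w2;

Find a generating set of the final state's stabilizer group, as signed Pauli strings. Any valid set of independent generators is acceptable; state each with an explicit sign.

The final state is stabilized by the group generated by +IXII, -ZIII, -IIZI, -IIIZ; other independent generating sets are equally valid.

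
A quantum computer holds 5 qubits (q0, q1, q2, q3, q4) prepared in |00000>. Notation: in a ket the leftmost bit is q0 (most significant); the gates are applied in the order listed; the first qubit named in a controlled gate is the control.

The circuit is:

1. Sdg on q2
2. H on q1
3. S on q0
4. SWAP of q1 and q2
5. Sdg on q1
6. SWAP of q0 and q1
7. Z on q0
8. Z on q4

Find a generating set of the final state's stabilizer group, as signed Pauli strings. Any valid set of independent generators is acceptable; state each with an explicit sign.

The stabilizer group can be generated by +IIXII, +ZIIII, +IZIII, +IIIZI, +IIIIZ, among other valid generating sets.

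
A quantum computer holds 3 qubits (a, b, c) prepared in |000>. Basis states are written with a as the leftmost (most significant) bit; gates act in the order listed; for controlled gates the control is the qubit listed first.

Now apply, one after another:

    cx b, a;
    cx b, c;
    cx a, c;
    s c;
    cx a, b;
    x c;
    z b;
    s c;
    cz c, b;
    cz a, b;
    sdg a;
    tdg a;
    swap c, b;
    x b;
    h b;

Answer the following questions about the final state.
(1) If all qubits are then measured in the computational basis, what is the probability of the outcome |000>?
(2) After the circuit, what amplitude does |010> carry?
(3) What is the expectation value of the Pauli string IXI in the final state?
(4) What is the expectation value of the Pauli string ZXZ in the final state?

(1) The probability of measuring |000> is 1/2.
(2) |010> carries amplitude sqrt(2)*I/2 in the final state.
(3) The observable IXI averages to 1.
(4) In the final state, ZXZ has expectation 1.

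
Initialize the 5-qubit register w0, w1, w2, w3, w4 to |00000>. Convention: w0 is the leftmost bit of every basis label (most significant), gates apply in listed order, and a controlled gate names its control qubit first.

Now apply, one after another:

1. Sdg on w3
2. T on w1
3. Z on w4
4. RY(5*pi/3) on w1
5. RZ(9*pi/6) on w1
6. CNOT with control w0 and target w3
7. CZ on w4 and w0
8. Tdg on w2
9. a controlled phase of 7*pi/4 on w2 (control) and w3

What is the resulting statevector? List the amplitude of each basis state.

The resulting statevector has amplitude sqrt(3)*exp(I*pi/4)/2 on |00000>, exp(3*I*pi/4)/2 on |01000>, and 0 on every other basis state.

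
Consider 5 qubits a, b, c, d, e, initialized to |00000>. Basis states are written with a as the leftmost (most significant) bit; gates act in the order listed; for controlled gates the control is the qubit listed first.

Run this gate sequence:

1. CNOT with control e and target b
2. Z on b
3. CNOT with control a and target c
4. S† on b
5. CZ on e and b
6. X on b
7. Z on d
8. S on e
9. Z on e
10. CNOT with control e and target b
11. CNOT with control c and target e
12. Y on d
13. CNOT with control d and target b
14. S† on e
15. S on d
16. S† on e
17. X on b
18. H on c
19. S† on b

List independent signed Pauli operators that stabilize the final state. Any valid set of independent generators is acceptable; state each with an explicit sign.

The final state is stabilized by the group generated by +IIXII, +ZIIII, -IZIII, -IIIZI, +IIIIZ; other independent generating sets are equally valid.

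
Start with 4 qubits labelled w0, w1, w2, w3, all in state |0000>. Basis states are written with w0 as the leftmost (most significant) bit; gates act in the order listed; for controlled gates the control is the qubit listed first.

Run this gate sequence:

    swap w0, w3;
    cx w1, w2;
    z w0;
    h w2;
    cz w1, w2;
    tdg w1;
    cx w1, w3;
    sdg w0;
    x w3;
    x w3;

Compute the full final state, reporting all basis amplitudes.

The final amplitudes are sqrt(2)/2 on |0000>, sqrt(2)/2 on |0010>, and 0 on every other basis state. Key observation: steps 9-10 multiply out to the identity, so the circuit reduces to the remaining gates.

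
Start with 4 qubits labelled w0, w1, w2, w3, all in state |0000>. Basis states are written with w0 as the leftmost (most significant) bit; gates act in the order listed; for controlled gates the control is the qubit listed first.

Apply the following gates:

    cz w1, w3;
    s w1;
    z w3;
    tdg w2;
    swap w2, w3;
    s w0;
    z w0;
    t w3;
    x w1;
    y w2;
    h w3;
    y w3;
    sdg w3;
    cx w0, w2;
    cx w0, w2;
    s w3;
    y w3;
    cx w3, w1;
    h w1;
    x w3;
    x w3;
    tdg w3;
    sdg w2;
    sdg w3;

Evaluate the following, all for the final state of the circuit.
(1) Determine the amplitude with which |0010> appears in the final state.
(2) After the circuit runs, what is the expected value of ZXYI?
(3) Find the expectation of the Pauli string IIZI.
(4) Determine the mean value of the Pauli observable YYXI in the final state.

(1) The amplitude on |0010> is 1/2.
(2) The observable ZXYI averages to 0.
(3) The expectation value of IIZI is -1.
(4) The observable YYXI averages to 0.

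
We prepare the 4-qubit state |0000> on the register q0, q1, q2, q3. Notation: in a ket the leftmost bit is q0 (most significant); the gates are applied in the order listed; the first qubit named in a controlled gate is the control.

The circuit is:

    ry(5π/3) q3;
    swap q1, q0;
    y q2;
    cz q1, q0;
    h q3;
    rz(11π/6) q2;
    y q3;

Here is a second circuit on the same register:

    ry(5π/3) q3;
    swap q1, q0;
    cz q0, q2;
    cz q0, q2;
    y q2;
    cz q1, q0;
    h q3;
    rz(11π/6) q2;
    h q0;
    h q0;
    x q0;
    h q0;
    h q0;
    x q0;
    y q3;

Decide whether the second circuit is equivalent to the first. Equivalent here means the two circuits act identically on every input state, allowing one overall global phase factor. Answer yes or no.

Yes — the two circuits implement the same unitary up to a global phase.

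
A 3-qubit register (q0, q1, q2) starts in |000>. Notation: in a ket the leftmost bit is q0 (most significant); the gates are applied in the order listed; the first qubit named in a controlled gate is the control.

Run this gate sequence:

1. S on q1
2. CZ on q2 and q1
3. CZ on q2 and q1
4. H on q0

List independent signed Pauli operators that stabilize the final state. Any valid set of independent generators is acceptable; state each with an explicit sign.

One valid set of independent stabilizer generators is +XII, +IZI, +IIZ (any independent generating set of the same group is equally correct).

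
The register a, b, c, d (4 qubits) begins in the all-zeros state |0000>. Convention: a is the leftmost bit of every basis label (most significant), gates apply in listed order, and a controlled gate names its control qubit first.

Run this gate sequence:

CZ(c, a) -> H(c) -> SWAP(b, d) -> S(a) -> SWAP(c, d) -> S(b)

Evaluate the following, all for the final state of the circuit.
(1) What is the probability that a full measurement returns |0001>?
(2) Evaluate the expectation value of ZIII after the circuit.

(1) Outcome |0001> occurs with probability 1/2.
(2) In the final state, ZIII has expectation 1.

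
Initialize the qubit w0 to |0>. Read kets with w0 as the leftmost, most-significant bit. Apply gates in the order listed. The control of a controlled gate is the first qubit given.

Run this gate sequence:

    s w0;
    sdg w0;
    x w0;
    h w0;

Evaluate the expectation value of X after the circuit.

The observable X averages to -1. Key observation: steps 1-2 multiply out to the identity, so the circuit reduces to the remaining gates.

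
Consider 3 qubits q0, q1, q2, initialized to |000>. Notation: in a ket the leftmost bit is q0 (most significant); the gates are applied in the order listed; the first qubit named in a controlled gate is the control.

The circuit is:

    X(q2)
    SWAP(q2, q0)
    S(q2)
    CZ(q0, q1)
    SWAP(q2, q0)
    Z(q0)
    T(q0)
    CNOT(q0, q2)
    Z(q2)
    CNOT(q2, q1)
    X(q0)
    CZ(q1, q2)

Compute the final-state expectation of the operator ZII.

The observable ZII averages to -1.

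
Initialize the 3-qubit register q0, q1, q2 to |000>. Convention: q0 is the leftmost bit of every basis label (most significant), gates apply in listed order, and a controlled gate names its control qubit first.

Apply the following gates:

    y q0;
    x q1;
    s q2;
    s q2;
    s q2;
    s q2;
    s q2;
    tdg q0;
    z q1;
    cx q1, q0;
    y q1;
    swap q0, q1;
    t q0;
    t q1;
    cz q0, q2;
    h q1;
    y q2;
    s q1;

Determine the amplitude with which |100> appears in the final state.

The final state's coefficient on |100> equals 0.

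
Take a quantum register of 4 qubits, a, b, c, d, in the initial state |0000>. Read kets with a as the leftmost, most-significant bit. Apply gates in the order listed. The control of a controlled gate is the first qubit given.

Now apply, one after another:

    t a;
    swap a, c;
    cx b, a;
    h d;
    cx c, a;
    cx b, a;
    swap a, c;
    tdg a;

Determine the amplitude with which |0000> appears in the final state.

The amplitude on |0000> is sqrt(2)/2.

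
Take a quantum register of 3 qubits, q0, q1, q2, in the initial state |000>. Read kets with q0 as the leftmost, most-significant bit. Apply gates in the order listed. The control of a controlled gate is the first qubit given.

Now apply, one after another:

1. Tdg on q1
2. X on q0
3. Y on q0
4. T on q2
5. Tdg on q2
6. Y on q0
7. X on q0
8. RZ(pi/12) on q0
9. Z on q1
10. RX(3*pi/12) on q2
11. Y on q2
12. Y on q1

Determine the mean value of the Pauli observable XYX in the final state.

The observable XYX averages to 0. Key observation: the block from step 2 through step 7 cancels to the identity and can be dropped.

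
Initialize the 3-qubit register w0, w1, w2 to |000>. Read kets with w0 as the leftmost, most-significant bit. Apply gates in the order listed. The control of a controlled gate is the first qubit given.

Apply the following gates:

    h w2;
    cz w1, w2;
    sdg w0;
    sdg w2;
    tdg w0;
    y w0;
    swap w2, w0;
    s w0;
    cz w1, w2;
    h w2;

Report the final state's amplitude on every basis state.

The final amplitudes are I/2 on |000>, -I/2 on |001>, 0 on |010>, 0 on |011>, I/2 on |100>, -I/2 on |101>, 0 on |110>, 0 on |111>.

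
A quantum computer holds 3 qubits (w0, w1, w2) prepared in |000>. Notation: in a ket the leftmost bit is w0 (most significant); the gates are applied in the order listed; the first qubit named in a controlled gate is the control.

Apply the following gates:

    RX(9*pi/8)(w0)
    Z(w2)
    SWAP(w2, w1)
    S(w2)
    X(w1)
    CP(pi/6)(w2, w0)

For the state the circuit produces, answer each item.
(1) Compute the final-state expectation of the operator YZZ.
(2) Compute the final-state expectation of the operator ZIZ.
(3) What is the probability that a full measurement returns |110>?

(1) In the final state, YZZ has expectation -sqrt(2 - sqrt(2))/2.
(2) In the final state, ZIZ has expectation -sqrt(sqrt(2) + 2)/2.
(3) A full measurement returns |110> with probability sin(7*pi/16)**2.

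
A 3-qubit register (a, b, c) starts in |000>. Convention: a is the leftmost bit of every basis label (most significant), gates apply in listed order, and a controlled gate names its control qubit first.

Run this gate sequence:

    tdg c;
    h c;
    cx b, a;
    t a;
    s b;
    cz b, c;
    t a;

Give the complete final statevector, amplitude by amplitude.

The resulting statevector has amplitude sqrt(2)/2 on |000>, sqrt(2)/2 on |001>, and 0 on every other basis state.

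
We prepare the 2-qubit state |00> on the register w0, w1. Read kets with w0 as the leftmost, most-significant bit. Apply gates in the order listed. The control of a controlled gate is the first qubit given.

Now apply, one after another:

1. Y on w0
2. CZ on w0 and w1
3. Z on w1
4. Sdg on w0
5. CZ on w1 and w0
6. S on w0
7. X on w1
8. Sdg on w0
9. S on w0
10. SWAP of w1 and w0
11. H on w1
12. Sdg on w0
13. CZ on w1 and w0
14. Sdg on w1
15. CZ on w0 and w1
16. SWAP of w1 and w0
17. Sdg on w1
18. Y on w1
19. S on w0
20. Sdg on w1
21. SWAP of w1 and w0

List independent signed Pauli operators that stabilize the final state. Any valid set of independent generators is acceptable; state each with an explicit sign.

One valid set of independent stabilizer generators is -IX, +ZI (any independent generating set of the same group is equally correct).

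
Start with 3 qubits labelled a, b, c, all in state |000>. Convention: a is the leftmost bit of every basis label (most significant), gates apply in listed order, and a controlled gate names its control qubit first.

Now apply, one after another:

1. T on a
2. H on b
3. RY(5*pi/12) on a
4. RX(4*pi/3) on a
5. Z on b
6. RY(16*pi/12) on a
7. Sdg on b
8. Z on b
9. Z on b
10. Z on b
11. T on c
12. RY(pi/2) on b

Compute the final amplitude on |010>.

The amplitude on |010> is sqrt(6 - 3*sqrt(2))/16 + 5*sqrt(sqrt(2) + 2)/16 + I*sqrt(6 - 3*sqrt(2))/16 + I*sqrt(sqrt(2) + 2)/16.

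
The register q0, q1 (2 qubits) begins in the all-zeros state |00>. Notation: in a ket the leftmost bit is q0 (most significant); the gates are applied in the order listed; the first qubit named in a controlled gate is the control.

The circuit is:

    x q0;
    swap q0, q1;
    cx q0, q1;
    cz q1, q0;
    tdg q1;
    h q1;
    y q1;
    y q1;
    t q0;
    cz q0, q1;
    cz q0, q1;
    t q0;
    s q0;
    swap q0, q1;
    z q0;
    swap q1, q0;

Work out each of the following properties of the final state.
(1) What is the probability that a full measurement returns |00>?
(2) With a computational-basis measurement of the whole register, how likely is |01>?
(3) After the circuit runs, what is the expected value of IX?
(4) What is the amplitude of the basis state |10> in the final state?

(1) A full measurement returns |00> with probability 1/2.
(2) Outcome |01> occurs with probability 1/2.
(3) In the final state, IX has expectation 1.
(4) The final state's coefficient on |10> equals 0.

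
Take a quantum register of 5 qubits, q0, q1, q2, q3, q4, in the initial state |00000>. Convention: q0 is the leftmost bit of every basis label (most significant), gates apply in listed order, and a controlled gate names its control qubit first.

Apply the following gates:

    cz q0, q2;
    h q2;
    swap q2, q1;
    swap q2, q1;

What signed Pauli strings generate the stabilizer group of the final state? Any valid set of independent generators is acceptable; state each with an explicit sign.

The stabilizer group can be generated by +IIXII, +ZIIII, +IZIII, +IIIZI, +IIIIZ, among other valid generating sets. Key observation: gates 3-4 undo each other exactly, leaving only the rest of the circuit to track.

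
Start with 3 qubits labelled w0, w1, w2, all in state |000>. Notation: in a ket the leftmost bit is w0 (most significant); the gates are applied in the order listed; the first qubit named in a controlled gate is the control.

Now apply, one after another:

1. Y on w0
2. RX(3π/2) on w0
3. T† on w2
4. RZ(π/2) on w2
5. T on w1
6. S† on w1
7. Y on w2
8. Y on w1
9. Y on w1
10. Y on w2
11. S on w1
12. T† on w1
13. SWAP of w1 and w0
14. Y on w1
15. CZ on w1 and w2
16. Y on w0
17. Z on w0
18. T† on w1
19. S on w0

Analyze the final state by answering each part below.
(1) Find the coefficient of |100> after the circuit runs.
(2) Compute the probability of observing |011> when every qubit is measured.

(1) |100> carries amplitude sqrt(2)*exp(3*I*pi/4)/2 in the final state. Key observation: the block from step 5 through step 12 cancels to the identity and can be dropped.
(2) The probability of measuring |011> is 0.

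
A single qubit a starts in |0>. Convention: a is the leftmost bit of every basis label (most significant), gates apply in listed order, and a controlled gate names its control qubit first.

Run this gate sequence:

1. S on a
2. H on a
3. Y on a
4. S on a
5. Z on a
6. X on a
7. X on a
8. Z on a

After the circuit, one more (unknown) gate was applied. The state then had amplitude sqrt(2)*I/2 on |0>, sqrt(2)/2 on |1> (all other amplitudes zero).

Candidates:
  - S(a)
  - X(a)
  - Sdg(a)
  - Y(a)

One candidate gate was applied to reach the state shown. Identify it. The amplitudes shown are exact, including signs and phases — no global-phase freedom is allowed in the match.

The unique candidate consistent with the amplitudes is Y(a). Key observation: the block from step 5 through step 8 cancels to the identity and can be dropped.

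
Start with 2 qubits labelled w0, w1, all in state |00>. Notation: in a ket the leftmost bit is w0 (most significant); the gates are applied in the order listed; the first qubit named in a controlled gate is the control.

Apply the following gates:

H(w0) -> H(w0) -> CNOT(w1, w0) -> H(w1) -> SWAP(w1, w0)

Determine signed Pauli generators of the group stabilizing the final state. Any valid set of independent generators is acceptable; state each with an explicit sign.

The stabilizer group can be generated by +XI, +IZ, among other valid generating sets.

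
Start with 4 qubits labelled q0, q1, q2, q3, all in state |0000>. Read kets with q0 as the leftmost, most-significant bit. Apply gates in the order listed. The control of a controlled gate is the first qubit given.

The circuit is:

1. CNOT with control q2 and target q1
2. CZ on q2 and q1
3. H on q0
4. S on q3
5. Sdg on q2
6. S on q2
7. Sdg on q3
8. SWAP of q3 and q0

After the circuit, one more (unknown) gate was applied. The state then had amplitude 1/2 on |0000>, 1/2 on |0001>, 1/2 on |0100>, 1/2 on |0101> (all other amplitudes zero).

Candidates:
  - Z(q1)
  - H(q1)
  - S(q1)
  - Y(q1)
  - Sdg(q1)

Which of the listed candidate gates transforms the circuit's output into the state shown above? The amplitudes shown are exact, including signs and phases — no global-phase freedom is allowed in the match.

The applied gate was H(q1).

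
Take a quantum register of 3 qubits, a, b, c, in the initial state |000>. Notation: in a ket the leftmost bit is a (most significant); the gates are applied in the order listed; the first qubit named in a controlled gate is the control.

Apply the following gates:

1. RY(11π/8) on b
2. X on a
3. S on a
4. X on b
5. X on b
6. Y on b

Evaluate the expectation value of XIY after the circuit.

The observable XIY averages to 0. Key observation: the block from step 4 through step 5 cancels to the identity and can be dropped.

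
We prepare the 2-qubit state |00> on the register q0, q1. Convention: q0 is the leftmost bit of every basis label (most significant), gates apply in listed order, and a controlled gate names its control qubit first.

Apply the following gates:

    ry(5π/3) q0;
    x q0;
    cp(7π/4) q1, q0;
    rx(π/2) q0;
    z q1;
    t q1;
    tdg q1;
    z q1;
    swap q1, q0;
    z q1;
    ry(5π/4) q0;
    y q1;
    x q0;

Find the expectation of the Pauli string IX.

In the final state, IX has expectation -sqrt(3)/2. Key observation: gates 5-8 undo each other exactly, leaving only the rest of the circuit to track.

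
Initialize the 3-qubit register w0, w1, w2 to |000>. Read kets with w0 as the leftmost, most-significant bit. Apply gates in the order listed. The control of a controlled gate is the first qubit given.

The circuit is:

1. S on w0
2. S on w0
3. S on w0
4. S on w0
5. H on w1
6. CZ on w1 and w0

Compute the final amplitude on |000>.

The amplitude on |000> is sqrt(2)/2. Key observation: gates 1-4 undo each other exactly, leaving only the rest of the circuit to track.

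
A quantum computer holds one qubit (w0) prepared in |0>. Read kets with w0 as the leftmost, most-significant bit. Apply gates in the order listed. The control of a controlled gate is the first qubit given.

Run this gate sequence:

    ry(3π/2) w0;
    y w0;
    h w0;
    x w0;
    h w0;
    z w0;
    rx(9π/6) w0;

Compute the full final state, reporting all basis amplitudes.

The resulting statevector has amplitude -1/2 + I/2 on |0>, -1/2 + I/2 on |1>.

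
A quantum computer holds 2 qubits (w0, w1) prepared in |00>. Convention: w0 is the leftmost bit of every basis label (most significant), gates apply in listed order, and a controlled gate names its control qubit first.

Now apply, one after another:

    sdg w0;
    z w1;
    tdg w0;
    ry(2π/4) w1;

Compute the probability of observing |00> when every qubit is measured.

A full measurement returns |00> with probability 1/2.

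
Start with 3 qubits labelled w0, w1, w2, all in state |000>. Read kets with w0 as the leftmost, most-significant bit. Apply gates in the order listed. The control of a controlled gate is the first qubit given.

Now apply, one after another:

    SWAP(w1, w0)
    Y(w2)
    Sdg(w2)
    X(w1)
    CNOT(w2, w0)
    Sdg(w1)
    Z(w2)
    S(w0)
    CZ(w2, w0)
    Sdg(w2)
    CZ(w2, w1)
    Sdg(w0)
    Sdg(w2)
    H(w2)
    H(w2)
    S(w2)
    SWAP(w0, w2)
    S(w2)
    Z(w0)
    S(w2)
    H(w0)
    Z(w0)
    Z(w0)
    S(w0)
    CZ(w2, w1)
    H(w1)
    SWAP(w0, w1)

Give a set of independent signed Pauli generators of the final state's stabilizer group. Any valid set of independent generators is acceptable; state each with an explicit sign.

One valid set of independent stabilizer generators is -XII, -IYI, -IIZ (any independent generating set of the same group is equally correct).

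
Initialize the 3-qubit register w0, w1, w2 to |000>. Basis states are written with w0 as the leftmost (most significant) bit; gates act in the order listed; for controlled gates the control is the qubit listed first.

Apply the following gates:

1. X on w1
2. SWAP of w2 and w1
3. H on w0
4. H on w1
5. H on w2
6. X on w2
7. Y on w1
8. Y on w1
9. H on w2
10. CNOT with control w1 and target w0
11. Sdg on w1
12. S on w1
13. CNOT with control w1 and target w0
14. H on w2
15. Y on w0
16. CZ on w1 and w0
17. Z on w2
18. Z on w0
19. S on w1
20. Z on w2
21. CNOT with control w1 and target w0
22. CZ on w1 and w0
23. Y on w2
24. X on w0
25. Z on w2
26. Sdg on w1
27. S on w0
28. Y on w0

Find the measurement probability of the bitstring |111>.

A full measurement returns |111> with probability 1/8.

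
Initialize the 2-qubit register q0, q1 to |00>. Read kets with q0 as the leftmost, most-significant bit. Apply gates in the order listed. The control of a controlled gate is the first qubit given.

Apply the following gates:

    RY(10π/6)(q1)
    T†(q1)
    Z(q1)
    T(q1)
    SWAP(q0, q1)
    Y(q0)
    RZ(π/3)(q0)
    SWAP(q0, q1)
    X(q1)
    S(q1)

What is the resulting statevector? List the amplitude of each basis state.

The final amplitudes are -sqrt(3)*exp(2*I*pi/3)/2 on |00>, exp(5*I*pi/6)/2 on |01>, 0 on |10>, 0 on |11>.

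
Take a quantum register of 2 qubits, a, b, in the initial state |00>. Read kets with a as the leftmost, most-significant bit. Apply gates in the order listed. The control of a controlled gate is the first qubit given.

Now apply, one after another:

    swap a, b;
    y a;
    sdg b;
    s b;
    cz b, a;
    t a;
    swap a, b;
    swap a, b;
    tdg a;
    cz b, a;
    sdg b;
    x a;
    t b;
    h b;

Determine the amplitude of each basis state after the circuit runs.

The final amplitudes are sqrt(2)*I/2 on |00>, sqrt(2)*I/2 on |01>, 0 on |10>, 0 on |11>. Key observation: steps 4-11 multiply out to the identity, so the circuit reduces to the remaining gates.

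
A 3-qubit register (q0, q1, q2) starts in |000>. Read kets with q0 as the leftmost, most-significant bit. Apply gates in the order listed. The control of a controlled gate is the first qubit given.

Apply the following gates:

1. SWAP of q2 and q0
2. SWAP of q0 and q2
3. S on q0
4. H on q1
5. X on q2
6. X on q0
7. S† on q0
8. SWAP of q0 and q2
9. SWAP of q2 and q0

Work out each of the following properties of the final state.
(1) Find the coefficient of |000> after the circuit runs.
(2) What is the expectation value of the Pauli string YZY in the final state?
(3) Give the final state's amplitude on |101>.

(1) |000> carries amplitude 0 in the final state.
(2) In the final state, YZY has expectation 0.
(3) |101> carries amplitude -sqrt(2)*I/2 in the final state.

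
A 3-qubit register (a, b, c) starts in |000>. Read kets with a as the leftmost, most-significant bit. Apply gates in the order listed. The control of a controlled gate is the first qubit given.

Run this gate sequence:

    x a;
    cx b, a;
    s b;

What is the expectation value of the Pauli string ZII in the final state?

The observable ZII averages to -1.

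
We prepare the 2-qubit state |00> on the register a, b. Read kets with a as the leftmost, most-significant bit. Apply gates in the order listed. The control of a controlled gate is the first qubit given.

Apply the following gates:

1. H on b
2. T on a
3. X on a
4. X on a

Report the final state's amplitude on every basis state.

The resulting statevector has amplitude sqrt(2)/2 on |00>, sqrt(2)/2 on |01>, 0 on |10>, 0 on |11>.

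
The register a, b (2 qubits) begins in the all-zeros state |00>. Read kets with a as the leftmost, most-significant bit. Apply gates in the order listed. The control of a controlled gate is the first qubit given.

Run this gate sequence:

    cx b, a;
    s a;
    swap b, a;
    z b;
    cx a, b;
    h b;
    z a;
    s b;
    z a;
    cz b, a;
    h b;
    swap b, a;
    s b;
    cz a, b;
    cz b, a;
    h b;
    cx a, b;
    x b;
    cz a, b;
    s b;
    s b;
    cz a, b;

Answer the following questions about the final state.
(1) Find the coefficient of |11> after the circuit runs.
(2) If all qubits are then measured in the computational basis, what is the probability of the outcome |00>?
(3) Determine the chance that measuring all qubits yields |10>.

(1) |11> carries amplitude sqrt(2)*(-1 + I)/4 in the final state.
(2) The probability of measuring |00> is 1/4.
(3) The probability of measuring |10> is 1/4.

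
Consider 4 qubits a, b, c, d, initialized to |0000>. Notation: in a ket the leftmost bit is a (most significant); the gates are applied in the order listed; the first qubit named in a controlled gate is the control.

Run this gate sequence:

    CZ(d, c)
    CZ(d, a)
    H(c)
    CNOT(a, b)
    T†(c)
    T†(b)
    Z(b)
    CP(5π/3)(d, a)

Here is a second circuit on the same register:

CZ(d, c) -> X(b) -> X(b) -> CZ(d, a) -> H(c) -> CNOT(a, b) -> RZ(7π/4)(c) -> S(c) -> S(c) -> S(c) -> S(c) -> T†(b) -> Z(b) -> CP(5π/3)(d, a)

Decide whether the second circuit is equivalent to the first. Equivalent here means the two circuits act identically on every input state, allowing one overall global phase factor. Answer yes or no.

Yes — the two circuits implement the same unitary up to a global phase.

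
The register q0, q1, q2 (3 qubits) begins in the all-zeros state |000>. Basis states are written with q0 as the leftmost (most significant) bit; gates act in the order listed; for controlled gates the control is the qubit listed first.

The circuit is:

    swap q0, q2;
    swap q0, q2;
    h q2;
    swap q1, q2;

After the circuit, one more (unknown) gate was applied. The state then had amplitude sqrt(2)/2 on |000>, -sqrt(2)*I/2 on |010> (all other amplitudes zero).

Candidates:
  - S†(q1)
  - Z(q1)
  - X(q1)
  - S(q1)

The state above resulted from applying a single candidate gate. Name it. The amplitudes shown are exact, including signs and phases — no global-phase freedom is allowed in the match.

The unique candidate consistent with the amplitudes is S†(q1). Key observation: the block from step 1 through step 2 cancels to the identity and can be dropped.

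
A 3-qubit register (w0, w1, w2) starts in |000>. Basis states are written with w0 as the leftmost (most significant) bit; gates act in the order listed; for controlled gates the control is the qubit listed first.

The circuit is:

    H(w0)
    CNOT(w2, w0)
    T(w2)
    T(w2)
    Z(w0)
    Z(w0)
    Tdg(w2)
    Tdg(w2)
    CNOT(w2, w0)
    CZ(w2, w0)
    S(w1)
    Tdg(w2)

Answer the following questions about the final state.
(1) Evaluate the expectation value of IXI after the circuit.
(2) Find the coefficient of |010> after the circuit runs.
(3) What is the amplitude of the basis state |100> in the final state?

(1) The expectation value of IXI is 0. Key observation: the block from step 2 through step 9 cancels to the identity and can be dropped.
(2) The amplitude on |010> is 0.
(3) |100> carries amplitude sqrt(2)/2 in the final state.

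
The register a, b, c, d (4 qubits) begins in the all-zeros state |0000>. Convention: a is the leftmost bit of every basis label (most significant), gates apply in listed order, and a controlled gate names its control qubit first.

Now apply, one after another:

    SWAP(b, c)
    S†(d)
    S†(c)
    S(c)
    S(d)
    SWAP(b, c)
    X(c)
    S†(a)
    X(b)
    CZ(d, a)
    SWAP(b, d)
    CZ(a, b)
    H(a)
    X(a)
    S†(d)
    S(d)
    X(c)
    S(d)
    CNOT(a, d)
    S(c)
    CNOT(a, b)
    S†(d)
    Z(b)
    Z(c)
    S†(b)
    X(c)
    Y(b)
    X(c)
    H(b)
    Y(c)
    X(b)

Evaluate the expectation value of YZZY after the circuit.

The observable YZZY averages to 1.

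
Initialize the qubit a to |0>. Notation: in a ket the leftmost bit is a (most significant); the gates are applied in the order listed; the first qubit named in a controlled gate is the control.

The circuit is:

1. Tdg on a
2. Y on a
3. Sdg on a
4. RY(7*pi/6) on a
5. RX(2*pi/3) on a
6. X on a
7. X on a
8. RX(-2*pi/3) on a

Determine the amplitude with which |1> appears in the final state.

|1> carries amplitude -sqrt(6)/4 + sqrt(2)/4 in the final state. Key observation: steps 5-8 multiply out to the identity, so the circuit reduces to the remaining gates.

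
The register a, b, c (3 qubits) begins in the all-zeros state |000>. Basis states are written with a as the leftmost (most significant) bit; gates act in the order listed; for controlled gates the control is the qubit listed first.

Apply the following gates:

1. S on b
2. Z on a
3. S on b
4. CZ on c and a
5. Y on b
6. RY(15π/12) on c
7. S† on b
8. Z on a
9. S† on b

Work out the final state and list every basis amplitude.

After the circuit, the state carries amplitude I*sqrt(2 - sqrt(2))/2 on |010>, -I*sqrt(sqrt(2) + 2)/2 on |011>, and 0 on every other basis state.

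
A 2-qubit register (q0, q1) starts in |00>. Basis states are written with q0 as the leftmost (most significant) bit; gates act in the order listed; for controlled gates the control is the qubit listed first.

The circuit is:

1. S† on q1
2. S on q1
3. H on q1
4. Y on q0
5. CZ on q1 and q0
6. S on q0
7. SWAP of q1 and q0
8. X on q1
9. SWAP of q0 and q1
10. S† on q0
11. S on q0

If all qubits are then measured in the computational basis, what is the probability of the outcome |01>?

The probability of measuring |01> is 1/2.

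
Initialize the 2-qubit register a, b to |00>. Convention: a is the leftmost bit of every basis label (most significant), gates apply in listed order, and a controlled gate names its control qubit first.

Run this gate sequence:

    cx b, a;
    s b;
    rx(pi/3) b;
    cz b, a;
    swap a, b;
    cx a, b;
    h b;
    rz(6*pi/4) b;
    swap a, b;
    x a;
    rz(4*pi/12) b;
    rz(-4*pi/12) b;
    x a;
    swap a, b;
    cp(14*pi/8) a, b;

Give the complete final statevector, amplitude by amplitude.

The final amplitudes are -sqrt(6)*exp(I*pi/4)/4 on |00>, sqrt(6)*exp(3*I*pi/4)/4 on |01>, sqrt(2)*exp(3*I*pi/4)/4 on |10>, -sqrt(2)/4 on |11>. Key observation: gates 9-14 undo each other exactly, leaving only the rest of the circuit to track.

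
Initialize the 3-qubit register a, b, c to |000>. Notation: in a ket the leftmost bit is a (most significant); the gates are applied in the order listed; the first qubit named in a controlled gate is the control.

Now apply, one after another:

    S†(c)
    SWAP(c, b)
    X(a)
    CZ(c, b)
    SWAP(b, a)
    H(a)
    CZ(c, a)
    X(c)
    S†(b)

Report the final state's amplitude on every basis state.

The final amplitudes are -sqrt(2)*I/2 on |011>, -sqrt(2)*I/2 on |111>, and 0 on every other basis state.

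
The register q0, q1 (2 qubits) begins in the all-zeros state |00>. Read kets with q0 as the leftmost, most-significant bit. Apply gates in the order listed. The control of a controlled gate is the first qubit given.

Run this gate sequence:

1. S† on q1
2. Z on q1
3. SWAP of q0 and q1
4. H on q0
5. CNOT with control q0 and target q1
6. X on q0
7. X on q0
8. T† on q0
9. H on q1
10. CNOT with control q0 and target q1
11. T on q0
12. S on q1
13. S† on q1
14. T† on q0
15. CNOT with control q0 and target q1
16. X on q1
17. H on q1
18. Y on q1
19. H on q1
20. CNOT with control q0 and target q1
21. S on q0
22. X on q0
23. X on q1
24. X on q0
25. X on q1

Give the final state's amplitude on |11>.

The amplitude on |11> is exp(3*I*pi/4)/2. Key observation: gates 10-15 undo each other exactly, leaving only the rest of the circuit to track.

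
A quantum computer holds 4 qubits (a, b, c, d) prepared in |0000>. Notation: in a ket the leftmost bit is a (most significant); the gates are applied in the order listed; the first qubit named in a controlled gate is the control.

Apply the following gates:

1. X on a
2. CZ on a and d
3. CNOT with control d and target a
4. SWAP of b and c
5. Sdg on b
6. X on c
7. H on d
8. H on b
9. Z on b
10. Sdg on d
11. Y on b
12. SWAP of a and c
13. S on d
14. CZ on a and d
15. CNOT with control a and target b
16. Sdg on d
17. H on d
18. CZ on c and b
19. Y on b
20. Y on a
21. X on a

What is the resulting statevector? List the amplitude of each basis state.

After the circuit, the state carries amplitude sqrt(2)*(-1 + I)/4 on |1010>, sqrt(2)*(1 + I)/4 on |1011>, sqrt(2)*(-1 + I)/4 on |1110>, sqrt(2)*(1 + I)/4 on |1111>, and 0 on every other basis state.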